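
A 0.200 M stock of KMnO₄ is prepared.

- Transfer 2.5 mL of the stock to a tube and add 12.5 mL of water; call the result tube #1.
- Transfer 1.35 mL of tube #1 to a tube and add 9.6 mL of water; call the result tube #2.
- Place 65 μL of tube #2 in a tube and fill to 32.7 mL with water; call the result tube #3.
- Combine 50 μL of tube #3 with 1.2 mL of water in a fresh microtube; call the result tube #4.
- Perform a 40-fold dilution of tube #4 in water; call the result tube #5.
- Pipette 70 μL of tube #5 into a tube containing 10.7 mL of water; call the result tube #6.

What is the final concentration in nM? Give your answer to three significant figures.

Step 1: 2.5 mL + 12.5 mL = 15 mL total → factor 15/2.5 = 6
Step 2: 1.35 mL + 9.6 mL = 10.95 mL total → factor 10.95/1.35 = 8.1111
Step 3: 65 μL brought to 32.7 mL → factor 32700/65 = 503.08
Step 4: 50 μL + 1.2 mL = 1250 μL total → factor 1250/50 = 25
Step 5: 40-fold → factor 40
Step 6: 70 μL + 10.7 mL = 10770 μL total → factor 10770/70 = 153.86
Overall dilution factor = 6 × 8.1111 × 503.08 × 25 × 40 × 153.86 = 3.7669 × 10^9
Final = 0.200 M / 3.7669 × 10^9 = 5.309 × 10^-11 M = 0.0531 nM

0.0531 nM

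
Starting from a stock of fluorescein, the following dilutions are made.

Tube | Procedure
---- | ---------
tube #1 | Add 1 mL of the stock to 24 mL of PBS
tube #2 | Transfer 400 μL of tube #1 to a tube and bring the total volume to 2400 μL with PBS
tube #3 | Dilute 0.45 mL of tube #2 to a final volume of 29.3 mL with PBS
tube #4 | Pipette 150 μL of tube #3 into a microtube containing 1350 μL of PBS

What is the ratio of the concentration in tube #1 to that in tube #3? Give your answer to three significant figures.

391

Step 1: 1 mL + 24 mL = 25 mL total → factor 25/1 = 25
Step 2: 400 μL brought to 2400 μL → factor 2400/400 = 6
Step 3: 0.45 mL brought to 29.3 mL → factor 29.3/0.45 = 65.111
Dilution factor to tube #1 = 25; to tube #3 = 9766.7
[tube #1]/[tube #3] = (factor to tube #3)/(factor to tube #1) = 9766.7/25 = 391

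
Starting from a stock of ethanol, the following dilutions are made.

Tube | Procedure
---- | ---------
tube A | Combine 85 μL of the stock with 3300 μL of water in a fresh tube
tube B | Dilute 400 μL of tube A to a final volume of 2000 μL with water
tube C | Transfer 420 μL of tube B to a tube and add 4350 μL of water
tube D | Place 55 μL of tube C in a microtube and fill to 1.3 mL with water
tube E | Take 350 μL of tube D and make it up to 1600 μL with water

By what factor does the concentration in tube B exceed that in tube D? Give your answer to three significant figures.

268

Step 1: 85 μL + 3300 μL = 3385 μL total → factor 3385/85 = 39.824
Step 2: 400 μL brought to 2000 μL → factor 2000/400 = 5
Step 3: 420 μL + 4350 μL = 4770 μL total → factor 4770/420 = 11.357
Step 4: 55 μL brought to 1.3 mL → factor 1300/55 = 23.636
Dilution factor to tube B = 199.12; to tube D = 53451
[tube B]/[tube D] = (factor to tube D)/(factor to tube B) = 53451/199.12 = 268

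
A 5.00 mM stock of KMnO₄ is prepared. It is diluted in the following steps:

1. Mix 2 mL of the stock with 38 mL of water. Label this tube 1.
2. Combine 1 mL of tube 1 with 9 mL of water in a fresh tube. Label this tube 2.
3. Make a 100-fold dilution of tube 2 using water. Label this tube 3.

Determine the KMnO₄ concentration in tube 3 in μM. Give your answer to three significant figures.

Step 1: 2 mL + 38 mL = 40 mL total → factor 40/2 = 20
Step 2: 1 mL + 9 mL = 10 mL total → factor 10/1 = 10
Step 3: 100-fold → factor 100
Overall dilution factor = 20 × 10 × 100 = 20000
Final = 5.00 mM / 20000 = 0.0002500 mM = 0.250 μM

0.250 μM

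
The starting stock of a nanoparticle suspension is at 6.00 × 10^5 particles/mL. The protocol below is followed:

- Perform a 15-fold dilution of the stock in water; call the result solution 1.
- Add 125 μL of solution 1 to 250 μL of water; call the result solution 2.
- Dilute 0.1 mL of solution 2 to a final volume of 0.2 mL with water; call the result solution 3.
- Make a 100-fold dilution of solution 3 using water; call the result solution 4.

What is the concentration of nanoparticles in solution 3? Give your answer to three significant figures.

Step 1: 15-fold → factor 15
Step 2: 125 μL + 250 μL = 375 μL total → factor 375/125 = 3
Step 3: 0.1 mL brought to 0.2 mL → factor 0.2/0.1 = 2
Dilution factor through solution 3 = 15 × 3 × 2 = 90
[solution 3] = 6.00 × 10^5 particles/mL / 90 = 6.67 × 10^3 particles/mL

6.67 × 10^3 particles/mL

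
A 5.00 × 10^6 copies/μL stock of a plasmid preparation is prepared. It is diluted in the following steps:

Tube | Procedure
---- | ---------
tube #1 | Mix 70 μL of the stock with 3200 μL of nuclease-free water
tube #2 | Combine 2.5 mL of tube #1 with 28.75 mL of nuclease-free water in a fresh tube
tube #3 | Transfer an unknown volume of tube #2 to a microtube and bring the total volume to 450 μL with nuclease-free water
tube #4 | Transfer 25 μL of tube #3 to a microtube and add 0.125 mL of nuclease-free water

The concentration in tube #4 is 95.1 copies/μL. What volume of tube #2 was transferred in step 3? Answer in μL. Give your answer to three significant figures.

Step 1: 70 μL + 3200 μL = 3270 μL total → factor 3270/70 = 46.714
Step 2: 2.5 mL + 28.75 mL = 31.25 mL total → factor 31.25/2.5 = 12.5
Step 3: v brought to 450 μL → factor = 450 μL/v
Step 4: 25 μL + 0.125 mL = 150 μL total → factor 150/25 = 6
Product of known-step factors = 3503.6
Overall factor = 5.00 × 10^6 copies/μL / (95.1 copies/μL) = 52576
Step-3 factor = 52576 / 3503.6 = 15.006
v = 450 μL / 15.006 = 30.0 μL

30.0 μL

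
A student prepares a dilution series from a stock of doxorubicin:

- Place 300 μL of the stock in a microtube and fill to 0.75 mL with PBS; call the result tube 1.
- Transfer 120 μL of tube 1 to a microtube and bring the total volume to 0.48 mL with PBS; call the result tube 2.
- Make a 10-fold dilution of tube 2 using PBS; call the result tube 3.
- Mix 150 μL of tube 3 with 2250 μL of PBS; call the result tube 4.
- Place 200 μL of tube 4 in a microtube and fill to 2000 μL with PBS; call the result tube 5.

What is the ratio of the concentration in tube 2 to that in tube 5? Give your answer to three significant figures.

Step 1: 300 μL brought to 0.75 mL → factor 750/300 = 2.5
Step 2: 120 μL brought to 0.48 mL → factor 480/120 = 4
Step 3: 10-fold → factor 10
Step 4: 150 μL + 2250 μL = 2400 μL total → factor 2400/150 = 16
Step 5: 200 μL brought to 2000 μL → factor 2000/200 = 10
Dilution factor to tube 2 = 10; to tube 5 = 16000
[tube 2]/[tube 5] = (factor to tube 5)/(factor to tube 2) = 16000/10 = 1.60 × 10^3

1.60 × 10^3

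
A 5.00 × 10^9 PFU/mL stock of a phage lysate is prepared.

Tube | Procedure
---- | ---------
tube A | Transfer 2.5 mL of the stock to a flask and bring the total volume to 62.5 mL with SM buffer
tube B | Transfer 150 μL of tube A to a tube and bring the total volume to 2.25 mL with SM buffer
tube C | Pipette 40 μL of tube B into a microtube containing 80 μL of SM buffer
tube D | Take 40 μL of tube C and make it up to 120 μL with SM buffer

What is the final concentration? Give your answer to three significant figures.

Step 1: 2.5 mL brought to 62.5 mL → factor 62.5/2.5 = 25
Step 2: 150 μL brought to 2.25 mL → factor 2250/150 = 15
Step 3: 40 μL + 80 μL = 120 μL total → factor 120/40 = 3
Step 4: 40 μL brought to 120 μL → factor 120/40 = 3
Overall dilution factor = 25 × 15 × 3 × 3 = 3375
Final = 5.00 × 10^9 PFU/mL / 3375 = 1.48 × 10^6 PFU/mL

1.48 × 10^6 PFU/mL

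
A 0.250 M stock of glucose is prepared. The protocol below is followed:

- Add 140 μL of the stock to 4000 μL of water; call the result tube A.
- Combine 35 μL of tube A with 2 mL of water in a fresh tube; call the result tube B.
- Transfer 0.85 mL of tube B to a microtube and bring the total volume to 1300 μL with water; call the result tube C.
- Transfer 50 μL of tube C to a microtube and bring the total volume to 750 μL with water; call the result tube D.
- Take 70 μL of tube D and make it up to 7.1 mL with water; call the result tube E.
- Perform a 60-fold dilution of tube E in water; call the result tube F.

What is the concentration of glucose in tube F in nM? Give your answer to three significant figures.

Step 1: 140 μL + 4000 μL = 4140 μL total → factor 4140/140 = 29.571
Step 2: 35 μL + 2 mL = 2035 μL total → factor 2035/35 = 58.143
Step 3: 0.85 mL brought to 1300 μL → factor 1.3/0.85 = 1.5294
Step 4: 50 μL brought to 750 μL → factor 750/50 = 15
Step 5: 70 μL brought to 7.1 mL → factor 7100/70 = 101.43
Step 6: 60-fold → factor 60
Overall dilution factor = 29.571 × 58.143 × 1.5294 × 15 × 101.43 × 60 = 2.4005 × 10^8
Final = 0.250 M / 2.4005 × 10^8 = 1.041 × 10^-9 M = 1.04 nM

1.04 nM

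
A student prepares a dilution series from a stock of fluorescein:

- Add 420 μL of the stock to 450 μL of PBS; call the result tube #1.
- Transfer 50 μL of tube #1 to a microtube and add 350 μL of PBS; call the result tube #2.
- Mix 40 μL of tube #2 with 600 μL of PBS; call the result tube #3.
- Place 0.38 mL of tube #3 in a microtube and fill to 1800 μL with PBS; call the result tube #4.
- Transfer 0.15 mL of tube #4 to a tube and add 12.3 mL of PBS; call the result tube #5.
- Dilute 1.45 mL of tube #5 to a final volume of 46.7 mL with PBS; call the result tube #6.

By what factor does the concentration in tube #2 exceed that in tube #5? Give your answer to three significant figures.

6.29 × 10^3

Step 1: 420 μL + 450 μL = 870 μL total → factor 870/420 = 2.0714
Step 2: 50 μL + 350 μL = 400 μL total → factor 400/50 = 8
Step 3: 40 μL + 600 μL = 640 μL total → factor 640/40 = 16
Step 4: 0.38 mL brought to 1800 μL → factor 1.8/0.38 = 4.7368
Step 5: 0.15 mL + 12.3 mL = 12.45 mL total → factor 12.45/0.15 = 83
Dilution factor to tube #2 = 16.571; to tube #5 = 1.0424 × 10^5
[tube #2]/[tube #5] = (factor to tube #5)/(factor to tube #2) = 1.0424 × 10^5/16.571 = 6.29 × 10^3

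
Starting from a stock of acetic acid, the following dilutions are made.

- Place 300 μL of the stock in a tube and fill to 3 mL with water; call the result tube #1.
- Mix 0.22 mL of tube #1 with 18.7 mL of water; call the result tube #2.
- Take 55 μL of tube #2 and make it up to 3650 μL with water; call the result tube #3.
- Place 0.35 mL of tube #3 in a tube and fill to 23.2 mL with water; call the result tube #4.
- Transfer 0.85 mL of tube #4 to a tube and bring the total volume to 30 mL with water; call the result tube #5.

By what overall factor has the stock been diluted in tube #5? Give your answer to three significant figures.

Step 1: 300 μL brought to 3 mL → factor 3000/300 = 10
Step 2: 0.22 mL + 18.7 mL = 18.92 mL total → factor 18.92/0.22 = 86
Step 3: 55 μL brought to 3650 μL → factor 3650/55 = 66.364
Step 4: 0.35 mL brought to 23.2 mL → factor 23.2/0.35 = 66.286
Step 5: 0.85 mL brought to 30 mL → factor 30/0.85 = 35.294
Overall dilution factor = 10 × 86 × 66.364 × 66.286 × 35.294 = 1.3352 × 10^8

1.34 × 10^8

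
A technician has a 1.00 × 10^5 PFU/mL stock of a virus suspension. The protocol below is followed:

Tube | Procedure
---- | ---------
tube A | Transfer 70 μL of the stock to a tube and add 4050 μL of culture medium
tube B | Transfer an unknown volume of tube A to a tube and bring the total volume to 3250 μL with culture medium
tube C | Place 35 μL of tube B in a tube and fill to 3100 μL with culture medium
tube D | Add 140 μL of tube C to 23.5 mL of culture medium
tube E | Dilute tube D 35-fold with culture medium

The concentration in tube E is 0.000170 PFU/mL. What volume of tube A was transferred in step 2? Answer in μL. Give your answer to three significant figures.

Step 1: 70 μL + 4050 μL = 4120 μL total → factor 4120/70 = 58.857
Step 2: v brought to 3250 μL → factor = 3250 μL/v
Step 3: 35 μL brought to 3100 μL → factor 3100/35 = 88.571
Step 4: 140 μL + 23.5 mL = 23640 μL total → factor 23640/140 = 168.86
Step 5: 35-fold → factor 35
Product of known-step factors = 3.0809 × 10^7
Overall factor = 1.00 × 10^5 PFU/mL / (0.000170 PFU/mL) = 5.8824 × 10^8
Step-2 factor = 5.8824 × 10^8 / 3.0809 × 10^7 = 19.093
v = 3250 μL / 19.093 = 170 μL

170 μL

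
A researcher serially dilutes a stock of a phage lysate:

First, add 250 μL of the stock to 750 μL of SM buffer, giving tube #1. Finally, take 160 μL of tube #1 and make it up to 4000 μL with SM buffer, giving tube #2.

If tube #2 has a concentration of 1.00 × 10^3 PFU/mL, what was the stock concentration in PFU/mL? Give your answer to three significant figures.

1.00 × 10^5 PFU/mL

Step 1: 250 μL + 750 μL = 1000 μL total → factor 1000/250 = 4
Step 2: 160 μL brought to 4000 μL → factor 4000/160 = 25
Overall dilution factor = 4 × 25 = 100
Stock = 1.00 × 10^3 PFU/mL × 100 = 1.00 × 10^5 PFU/mL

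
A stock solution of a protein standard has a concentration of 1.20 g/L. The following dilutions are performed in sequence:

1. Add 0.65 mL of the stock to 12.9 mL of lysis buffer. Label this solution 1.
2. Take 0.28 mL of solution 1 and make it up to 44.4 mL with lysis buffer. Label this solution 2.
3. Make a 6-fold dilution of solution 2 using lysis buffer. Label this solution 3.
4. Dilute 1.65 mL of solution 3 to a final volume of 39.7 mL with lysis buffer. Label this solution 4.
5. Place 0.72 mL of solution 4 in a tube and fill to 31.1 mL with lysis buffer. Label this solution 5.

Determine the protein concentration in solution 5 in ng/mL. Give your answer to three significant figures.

0.0582 ng/mL

Step 1: 0.65 mL + 12.9 mL = 13.55 mL total → factor 13.55/0.65 = 20.846
Step 2: 0.28 mL brought to 44.4 mL → factor 44.4/0.28 = 158.57
Step 3: 6-fold → factor 6
Step 4: 1.65 mL brought to 39.7 mL → factor 39.7/1.65 = 24.061
Step 5: 0.72 mL brought to 31.1 mL → factor 31.1/0.72 = 43.194
Overall dilution factor = 20.846 × 158.57 × 6 × 24.061 × 43.194 = 2.0613 × 10^7
Final = 1.20 g/L / 2.0613 × 10^7 = 5.822 × 10^-8 g/L = 0.0582 ng/mL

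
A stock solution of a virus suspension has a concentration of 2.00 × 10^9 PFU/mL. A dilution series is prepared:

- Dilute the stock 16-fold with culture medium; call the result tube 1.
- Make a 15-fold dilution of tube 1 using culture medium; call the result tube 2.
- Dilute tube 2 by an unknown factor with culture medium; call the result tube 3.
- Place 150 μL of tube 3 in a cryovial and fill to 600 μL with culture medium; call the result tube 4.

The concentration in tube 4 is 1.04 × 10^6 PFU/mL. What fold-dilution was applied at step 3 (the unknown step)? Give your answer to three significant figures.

2.00-fold

Step 1: 16-fold → factor 16
Step 2: 15-fold → factor 15
Step 3: unknown factor x
Step 4: 150 μL brought to 600 μL → factor 600/150 = 4
Product of known-step factors = 960
Overall factor = 2.00 × 10^9 PFU/mL / (1.04 × 10^6 PFU/mL) = 1923.1
x = 1923.1 / 960 = 2.00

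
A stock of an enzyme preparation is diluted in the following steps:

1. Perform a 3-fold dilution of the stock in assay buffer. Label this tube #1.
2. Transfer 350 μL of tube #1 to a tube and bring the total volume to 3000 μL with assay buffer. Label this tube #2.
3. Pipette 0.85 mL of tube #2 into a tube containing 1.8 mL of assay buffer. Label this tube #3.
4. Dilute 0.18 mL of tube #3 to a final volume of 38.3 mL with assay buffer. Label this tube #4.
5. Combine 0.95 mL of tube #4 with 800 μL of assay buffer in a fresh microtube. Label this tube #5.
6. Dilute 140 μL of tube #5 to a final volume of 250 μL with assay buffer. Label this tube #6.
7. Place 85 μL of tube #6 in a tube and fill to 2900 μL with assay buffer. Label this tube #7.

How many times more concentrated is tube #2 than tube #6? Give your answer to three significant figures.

Step 1: 3-fold → factor 3
Step 2: 350 μL brought to 3000 μL → factor 3000/350 = 8.5714
Step 3: 0.85 mL + 1.8 mL = 2.65 mL total → factor 2.65/0.85 = 3.1176
Step 4: 0.18 mL brought to 38.3 mL → factor 38.3/0.18 = 212.78
Step 5: 0.95 mL + 800 μL = 1.75 mL total → factor 1.75/0.95 = 1.8421
Step 6: 140 μL brought to 250 μL → factor 250/140 = 1.7857
Dilution factor to tube #2 = 25.714; to tube #6 = 56112
[tube #2]/[tube #6] = (factor to tube #6)/(factor to tube #2) = 56112/25.714 = 2.18 × 10^3

2.18 × 10^3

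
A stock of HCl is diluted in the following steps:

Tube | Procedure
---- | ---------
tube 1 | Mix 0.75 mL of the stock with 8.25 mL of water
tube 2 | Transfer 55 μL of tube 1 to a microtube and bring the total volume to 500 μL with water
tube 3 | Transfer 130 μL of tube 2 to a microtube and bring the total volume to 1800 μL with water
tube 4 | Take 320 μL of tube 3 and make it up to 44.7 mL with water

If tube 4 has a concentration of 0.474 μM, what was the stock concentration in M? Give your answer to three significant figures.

Step 1: 0.75 mL + 8.25 mL = 9 mL total → factor 9/0.75 = 12
Step 2: 55 μL brought to 500 μL → factor 500/55 = 9.0909
Step 3: 130 μL brought to 1800 μL → factor 1800/130 = 13.846
Step 4: 320 μL brought to 44.7 mL → factor 44700/320 = 139.69
Overall dilution factor = 12 × 9.0909 × 13.846 × 139.69 = 2.11 × 10^5
Stock = 0.474 μM × 2.11 × 10^5 = 1.000 × 10^5 μM = 0.100 M

0.100 M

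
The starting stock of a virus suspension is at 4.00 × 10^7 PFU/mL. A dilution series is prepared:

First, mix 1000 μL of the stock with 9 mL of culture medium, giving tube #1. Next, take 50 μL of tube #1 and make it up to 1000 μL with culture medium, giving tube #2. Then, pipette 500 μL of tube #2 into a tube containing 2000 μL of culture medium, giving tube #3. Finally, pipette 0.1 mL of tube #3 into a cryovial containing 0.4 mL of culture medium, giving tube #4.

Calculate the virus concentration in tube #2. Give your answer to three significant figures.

2.00 × 10^5 PFU/mL

Step 1: 1000 μL + 9 mL = 10000 μL total → factor 10000/1000 = 10
Step 2: 50 μL brought to 1000 μL → factor 1000/50 = 20
Dilution factor through tube #2 = 10 × 20 = 200
[tube #2] = 4.00 × 10^7 PFU/mL / 200 = 2.00 × 10^5 PFU/mL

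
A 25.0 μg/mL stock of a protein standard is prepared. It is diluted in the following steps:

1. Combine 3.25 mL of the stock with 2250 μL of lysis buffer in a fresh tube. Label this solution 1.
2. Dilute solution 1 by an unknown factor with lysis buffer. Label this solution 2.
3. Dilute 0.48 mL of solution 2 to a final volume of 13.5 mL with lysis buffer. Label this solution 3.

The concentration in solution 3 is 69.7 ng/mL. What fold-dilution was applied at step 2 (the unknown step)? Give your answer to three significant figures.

7.54-fold

Step 1: 3.25 mL + 2250 μL = 5.5 mL total → factor 5.5/3.25 = 1.6923
Step 2: unknown factor x
Step 3: 0.48 mL brought to 13.5 mL → factor 13.5/0.48 = 28.125
Product of known-step factors = 47.596
Overall factor = 25.0 μg/mL / (69.7 ng/mL) = 358.68
x = 358.68 / 47.596 = 7.54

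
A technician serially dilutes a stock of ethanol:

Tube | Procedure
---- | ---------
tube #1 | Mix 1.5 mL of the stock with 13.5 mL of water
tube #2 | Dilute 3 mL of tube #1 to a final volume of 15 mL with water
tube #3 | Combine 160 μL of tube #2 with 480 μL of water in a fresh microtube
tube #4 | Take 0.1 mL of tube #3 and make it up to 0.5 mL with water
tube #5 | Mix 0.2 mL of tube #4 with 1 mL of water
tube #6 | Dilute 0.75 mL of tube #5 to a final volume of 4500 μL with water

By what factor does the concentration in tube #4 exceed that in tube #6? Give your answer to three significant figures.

Step 1: 1.5 mL + 13.5 mL = 15 mL total → factor 15/1.5 = 10
Step 2: 3 mL brought to 15 mL → factor 15/3 = 5
Step 3: 160 μL + 480 μL = 640 μL total → factor 640/160 = 4
Step 4: 0.1 mL brought to 0.5 mL → factor 0.5/0.1 = 5
Step 5: 0.2 mL + 1 mL = 1.2 mL total → factor 1.2/0.2 = 6
Step 6: 0.75 mL brought to 4500 μL → factor 4.5/0.75 = 6
Dilution factor to tube #4 = 1000; to tube #6 = 36000
[tube #4]/[tube #6] = (factor to tube #6)/(factor to tube #4) = 36000/1000 = 36.0

36.0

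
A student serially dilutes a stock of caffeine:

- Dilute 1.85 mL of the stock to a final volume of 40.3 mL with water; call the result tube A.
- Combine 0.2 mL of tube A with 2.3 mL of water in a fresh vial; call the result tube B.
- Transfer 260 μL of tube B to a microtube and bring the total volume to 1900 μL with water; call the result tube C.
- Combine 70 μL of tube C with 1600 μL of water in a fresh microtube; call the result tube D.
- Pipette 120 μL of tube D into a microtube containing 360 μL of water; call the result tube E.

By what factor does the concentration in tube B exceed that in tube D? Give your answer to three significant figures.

Step 1: 1.85 mL brought to 40.3 mL → factor 40.3/1.85 = 21.784
Step 2: 0.2 mL + 2.3 mL = 2.5 mL total → factor 2.5/0.2 = 12.5
Step 3: 260 μL brought to 1900 μL → factor 1900/260 = 7.3077
Step 4: 70 μL + 1600 μL = 1670 μL total → factor 1670/70 = 23.857
Dilution factor to tube B = 272.3; to tube D = 47472
[tube B]/[tube D] = (factor to tube D)/(factor to tube B) = 47472/272.3 = 174

174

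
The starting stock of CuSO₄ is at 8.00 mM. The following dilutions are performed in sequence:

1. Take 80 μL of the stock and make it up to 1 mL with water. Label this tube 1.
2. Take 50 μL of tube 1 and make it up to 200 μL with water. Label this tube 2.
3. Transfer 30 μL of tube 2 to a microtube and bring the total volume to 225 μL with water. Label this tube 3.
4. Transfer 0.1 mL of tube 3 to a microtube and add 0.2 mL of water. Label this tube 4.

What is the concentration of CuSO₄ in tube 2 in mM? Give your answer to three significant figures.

Step 1: 80 μL brought to 1 mL → factor 1000/80 = 12.5
Step 2: 50 μL brought to 200 μL → factor 200/50 = 4
Dilution factor through tube 2 = 12.5 × 4 = 50
[tube 2] = 8.00 mM / 50 = 0.160 mM

0.160 mM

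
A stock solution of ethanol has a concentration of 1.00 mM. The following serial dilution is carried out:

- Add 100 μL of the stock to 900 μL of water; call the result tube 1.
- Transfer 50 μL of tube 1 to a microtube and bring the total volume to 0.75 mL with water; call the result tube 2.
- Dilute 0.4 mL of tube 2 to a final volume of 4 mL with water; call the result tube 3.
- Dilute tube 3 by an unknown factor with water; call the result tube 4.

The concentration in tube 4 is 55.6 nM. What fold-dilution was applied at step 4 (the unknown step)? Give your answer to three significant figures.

12.0-fold

Step 1: 100 μL + 900 μL = 1000 μL total → factor 1000/100 = 10
Step 2: 50 μL brought to 0.75 mL → factor 750/50 = 15
Step 3: 0.4 mL brought to 4 mL → factor 4/0.4 = 10
Step 4: unknown factor x
Product of known-step factors = 1500
Overall factor = 1.00 mM / (55.6 nM) = 17986
x = 17986 / 1500 = 12.0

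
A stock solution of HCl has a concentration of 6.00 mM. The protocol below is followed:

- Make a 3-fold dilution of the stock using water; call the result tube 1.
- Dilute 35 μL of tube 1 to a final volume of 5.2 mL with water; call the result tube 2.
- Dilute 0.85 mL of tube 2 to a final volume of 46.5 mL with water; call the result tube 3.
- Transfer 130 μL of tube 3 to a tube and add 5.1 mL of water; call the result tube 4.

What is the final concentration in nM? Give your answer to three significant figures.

Step 1: 3-fold → factor 3
Step 2: 35 μL brought to 5.2 mL → factor 5200/35 = 148.57
Step 3: 0.85 mL brought to 46.5 mL → factor 46.5/0.85 = 54.706
Step 4: 130 μL + 5.1 mL = 5230 μL total → factor 5230/130 = 40.231
Overall dilution factor = 3 × 148.57 × 54.706 × 40.231 = 9.8095 × 10^5
Final = 6.00 mM / 9.8095 × 10^5 = 6.116 × 10^-6 mM = 6.12 nM

6.12 nM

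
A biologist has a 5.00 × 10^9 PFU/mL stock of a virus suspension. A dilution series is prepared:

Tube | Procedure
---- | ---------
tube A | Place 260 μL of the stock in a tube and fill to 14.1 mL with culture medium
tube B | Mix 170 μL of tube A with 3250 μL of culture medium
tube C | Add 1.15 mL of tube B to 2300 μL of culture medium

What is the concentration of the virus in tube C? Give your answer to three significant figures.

Step 1: 260 μL brought to 14.1 mL → factor 14100/260 = 54.231
Step 2: 170 μL + 3250 μL = 3420 μL total → factor 3420/170 = 20.118
Step 3: 1.15 mL + 2300 μL = 3.45 mL total → factor 3.45/1.15 = 3
Overall dilution factor = 54.231 × 20.118 × 3 = 3273
Final = 5.00 × 10^9 PFU/mL / 3273 = 1.53 × 10^6 PFU/mL

1.53 × 10^6 PFU/mL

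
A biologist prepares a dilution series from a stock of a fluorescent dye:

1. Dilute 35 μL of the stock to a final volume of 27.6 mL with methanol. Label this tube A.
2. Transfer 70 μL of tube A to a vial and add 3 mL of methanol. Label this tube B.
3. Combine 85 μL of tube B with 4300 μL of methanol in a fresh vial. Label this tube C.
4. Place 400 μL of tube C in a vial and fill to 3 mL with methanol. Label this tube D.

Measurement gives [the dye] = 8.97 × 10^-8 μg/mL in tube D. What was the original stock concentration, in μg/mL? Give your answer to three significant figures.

1.20 μg/mL

Step 1: 35 μL brought to 27.6 mL → factor 27600/35 = 788.57
Step 2: 70 μL + 3 mL = 3070 μL total → factor 3070/70 = 43.857
Step 3: 85 μL + 4300 μL = 4385 μL total → factor 4385/85 = 51.588
Step 4: 400 μL brought to 3 mL → factor 3000/400 = 7.5
Overall dilution factor = 788.57 × 43.857 × 51.588 × 7.5 = 1.3381 × 10^7
Stock = 8.97 × 10^-8 μg/mL × 1.3381 × 10^7 = 1.20 μg/mL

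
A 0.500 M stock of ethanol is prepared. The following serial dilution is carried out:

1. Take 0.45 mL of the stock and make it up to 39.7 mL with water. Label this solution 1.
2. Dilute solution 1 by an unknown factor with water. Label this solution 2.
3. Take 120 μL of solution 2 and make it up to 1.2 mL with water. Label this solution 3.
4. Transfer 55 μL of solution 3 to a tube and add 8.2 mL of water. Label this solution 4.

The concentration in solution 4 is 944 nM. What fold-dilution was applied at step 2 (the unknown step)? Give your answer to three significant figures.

Step 1: 0.45 mL brought to 39.7 mL → factor 39.7/0.45 = 88.222
Step 2: unknown factor x
Step 3: 120 μL brought to 1.2 mL → factor 1200/120 = 10
Step 4: 55 μL + 8.2 mL = 8255 μL total → factor 8255/55 = 150.09
Product of known-step factors = 1.3241 × 10^5
Overall factor = 0.500 M / (944 nM) = 5.2966 × 10^5
x = 5.2966 × 10^5 / 1.3241 × 10^5 = 4.00

4.00-fold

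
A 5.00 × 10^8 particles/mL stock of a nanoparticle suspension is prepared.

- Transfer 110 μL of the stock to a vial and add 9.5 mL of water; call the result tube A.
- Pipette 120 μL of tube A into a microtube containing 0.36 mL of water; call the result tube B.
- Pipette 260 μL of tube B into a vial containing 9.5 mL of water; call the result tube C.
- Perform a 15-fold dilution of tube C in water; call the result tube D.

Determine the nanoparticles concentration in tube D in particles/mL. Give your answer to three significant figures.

2.54 × 10^3 particles/mL

Step 1: 110 μL + 9.5 mL = 9610 μL total → factor 9610/110 = 87.364
Step 2: 120 μL + 0.36 mL = 480 μL total → factor 480/120 = 4
Step 3: 260 μL + 9.5 mL = 9760 μL total → factor 9760/260 = 37.538
Step 4: 15-fold → factor 15
Overall dilution factor = 87.364 × 4 × 37.538 × 15 = 1.9677 × 10^5
Final = 5.00 × 10^8 particles/mL / 1.9677 × 10^5 = 2.54 × 10^3 particles/mL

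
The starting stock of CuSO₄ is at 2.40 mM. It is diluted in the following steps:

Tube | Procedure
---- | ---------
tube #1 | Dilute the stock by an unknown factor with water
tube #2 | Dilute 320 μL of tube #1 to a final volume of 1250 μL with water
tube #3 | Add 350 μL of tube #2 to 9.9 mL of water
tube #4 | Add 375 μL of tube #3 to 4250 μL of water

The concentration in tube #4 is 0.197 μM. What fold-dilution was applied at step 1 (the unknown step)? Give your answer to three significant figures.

Step 1: unknown factor x
Step 2: 320 μL brought to 1250 μL → factor 1250/320 = 3.9062
Step 3: 350 μL + 9.9 mL = 10250 μL total → factor 10250/350 = 29.286
Step 4: 375 μL + 4250 μL = 4625 μL total → factor 4625/375 = 12.333
Product of known-step factors = 1410.9
Overall factor = 2.40 mM / (0.197 μM) = 12183
x = 12183 / 1410.9 = 8.63

8.63-fold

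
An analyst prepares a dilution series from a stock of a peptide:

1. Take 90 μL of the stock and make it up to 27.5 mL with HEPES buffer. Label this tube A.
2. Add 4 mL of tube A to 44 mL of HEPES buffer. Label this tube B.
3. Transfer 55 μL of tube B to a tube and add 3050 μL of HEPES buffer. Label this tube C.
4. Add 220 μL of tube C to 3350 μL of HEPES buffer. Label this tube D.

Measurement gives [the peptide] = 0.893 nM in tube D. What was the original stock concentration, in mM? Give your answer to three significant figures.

Step 1: 90 μL brought to 27.5 mL → factor 27500/90 = 305.56
Step 2: 4 mL + 44 mL = 48 mL total → factor 48/4 = 12
Step 3: 55 μL + 3050 μL = 3105 μL total → factor 3105/55 = 56.455
Step 4: 220 μL + 3350 μL = 3570 μL total → factor 3570/220 = 16.227
Overall dilution factor = 305.56 × 12 × 56.455 × 16.227 = 3.359 × 10^6
Stock = 0.893 nM × 3.359 × 10^6 = 3.000 × 10^6 nM = 3.00 mM

3.00 mM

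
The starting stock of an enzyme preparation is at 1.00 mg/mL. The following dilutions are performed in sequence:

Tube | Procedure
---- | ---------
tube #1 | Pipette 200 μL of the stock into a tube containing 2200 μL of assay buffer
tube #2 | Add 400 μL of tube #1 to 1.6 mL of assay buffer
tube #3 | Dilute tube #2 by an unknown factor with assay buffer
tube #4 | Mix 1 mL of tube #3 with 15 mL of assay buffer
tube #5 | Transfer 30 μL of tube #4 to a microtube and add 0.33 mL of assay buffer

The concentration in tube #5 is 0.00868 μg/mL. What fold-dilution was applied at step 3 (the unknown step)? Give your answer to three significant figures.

10.0-fold

Step 1: 200 μL + 2200 μL = 2400 μL total → factor 2400/200 = 12
Step 2: 400 μL + 1.6 mL = 2000 μL total → factor 2000/400 = 5
Step 3: unknown factor x
Step 4: 1 mL + 15 mL = 16 mL total → factor 16/1 = 16
Step 5: 30 μL + 0.33 mL = 360 μL total → factor 360/30 = 12
Product of known-step factors = 11520
Overall factor = 1.00 mg/mL / (0.00868 μg/mL) = 1.1521 × 10^5
x = 1.1521 × 10^5 / 11520 = 10.0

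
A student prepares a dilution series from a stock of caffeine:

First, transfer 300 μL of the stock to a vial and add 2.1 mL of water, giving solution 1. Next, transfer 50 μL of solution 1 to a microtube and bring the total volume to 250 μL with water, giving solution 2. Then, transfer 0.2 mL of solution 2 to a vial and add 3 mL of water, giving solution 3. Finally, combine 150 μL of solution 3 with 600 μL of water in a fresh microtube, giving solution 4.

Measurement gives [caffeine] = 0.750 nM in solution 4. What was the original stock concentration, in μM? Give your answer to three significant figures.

2.40 μM

Step 1: 300 μL + 2.1 mL = 2400 μL total → factor 2400/300 = 8
Step 2: 50 μL brought to 250 μL → factor 250/50 = 5
Step 3: 0.2 mL + 3 mL = 3.2 mL total → factor 3.2/0.2 = 16
Step 4: 150 μL + 600 μL = 750 μL total → factor 750/150 = 5
Overall dilution factor = 8 × 5 × 16 × 5 = 3200
Stock = 0.750 nM × 3200 = 2400 nM = 2.40 μM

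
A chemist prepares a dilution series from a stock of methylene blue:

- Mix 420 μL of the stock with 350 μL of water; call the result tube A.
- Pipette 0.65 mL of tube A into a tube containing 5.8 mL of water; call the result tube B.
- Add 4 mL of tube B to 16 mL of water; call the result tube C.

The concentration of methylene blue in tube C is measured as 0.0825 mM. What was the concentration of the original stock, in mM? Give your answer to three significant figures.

Step 1: 420 μL + 350 μL = 770 μL total → factor 770/420 = 1.8333
Step 2: 0.65 mL + 5.8 mL = 6.45 mL total → factor 6.45/0.65 = 9.9231
Step 3: 4 mL + 16 mL = 20 mL total → factor 20/4 = 5
Overall dilution factor = 1.8333 × 9.9231 × 5 = 90.962
Stock = 0.0825 mM × 90.962 = 7.50 mM

7.50 mM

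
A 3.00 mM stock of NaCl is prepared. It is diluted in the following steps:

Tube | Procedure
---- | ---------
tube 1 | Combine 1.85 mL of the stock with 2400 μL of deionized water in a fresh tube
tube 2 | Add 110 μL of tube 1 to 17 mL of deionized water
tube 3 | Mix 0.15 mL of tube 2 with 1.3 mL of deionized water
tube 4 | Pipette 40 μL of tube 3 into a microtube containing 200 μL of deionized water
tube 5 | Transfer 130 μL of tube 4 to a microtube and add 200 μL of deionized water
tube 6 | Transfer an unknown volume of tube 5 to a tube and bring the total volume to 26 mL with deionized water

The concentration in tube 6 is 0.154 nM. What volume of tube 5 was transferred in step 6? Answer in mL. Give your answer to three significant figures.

0.0702 mL

Step 1: 1.85 mL + 2400 μL = 4.25 mL total → factor 4.25/1.85 = 2.2973
Step 2: 110 μL + 17 mL = 17110 μL total → factor 17110/110 = 155.55
Step 3: 0.15 mL + 1.3 mL = 1.45 mL total → factor 1.45/0.15 = 9.6667
Step 4: 40 μL + 200 μL = 240 μL total → factor 240/40 = 6
Step 5: 130 μL + 200 μL = 330 μL total → factor 330/130 = 2.5385
Step 6: v brought to 26 mL → factor = 26 mL/v
Product of known-step factors = 52611
Overall factor = 3.00 mM / (0.154 nM) = 1.9481 × 10^7
Step-6 factor = 1.9481 × 10^7 / 52611 = 370.28
v = 26 mL / 370.28 = 0.0702 mL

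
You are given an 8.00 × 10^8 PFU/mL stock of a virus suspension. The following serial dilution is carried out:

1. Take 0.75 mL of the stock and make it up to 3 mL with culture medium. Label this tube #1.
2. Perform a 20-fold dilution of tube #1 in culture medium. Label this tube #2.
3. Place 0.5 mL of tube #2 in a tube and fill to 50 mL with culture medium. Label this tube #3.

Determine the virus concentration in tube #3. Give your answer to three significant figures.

1.00 × 10^5 PFU/mL

Step 1: 0.75 mL brought to 3 mL → factor 3/0.75 = 4
Step 2: 20-fold → factor 20
Step 3: 0.5 mL brought to 50 mL → factor 50/0.5 = 100
Overall dilution factor = 4 × 20 × 100 = 8000
Final = 8.00 × 10^8 PFU/mL / 8000 = 1.00 × 10^5 PFU/mL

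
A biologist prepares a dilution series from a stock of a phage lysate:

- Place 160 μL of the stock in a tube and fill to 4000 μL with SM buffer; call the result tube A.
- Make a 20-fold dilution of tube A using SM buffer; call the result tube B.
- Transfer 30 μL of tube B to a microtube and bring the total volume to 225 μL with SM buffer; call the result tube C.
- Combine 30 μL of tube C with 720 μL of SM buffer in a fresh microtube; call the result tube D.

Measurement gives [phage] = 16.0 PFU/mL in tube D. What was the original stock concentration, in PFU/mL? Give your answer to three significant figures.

1.50 × 10^6 PFU/mL

Step 1: 160 μL brought to 4000 μL → factor 4000/160 = 25
Step 2: 20-fold → factor 20
Step 3: 30 μL brought to 225 μL → factor 225/30 = 7.5
Step 4: 30 μL + 720 μL = 750 μL total → factor 750/30 = 25
Overall dilution factor = 25 × 20 × 7.5 × 25 = 93750
Stock = 16.0 PFU/mL × 93750 = 1.50 × 10^6 PFU/mL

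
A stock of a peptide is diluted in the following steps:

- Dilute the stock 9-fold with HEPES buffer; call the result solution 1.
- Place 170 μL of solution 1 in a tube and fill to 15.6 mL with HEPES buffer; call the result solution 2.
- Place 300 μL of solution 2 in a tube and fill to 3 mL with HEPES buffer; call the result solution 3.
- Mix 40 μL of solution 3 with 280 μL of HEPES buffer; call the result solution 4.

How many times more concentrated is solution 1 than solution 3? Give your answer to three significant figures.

918

Step 1: 9-fold → factor 9
Step 2: 170 μL brought to 15.6 mL → factor 15600/170 = 91.765
Step 3: 300 μL brought to 3 mL → factor 3000/300 = 10
Dilution factor to solution 1 = 9; to solution 3 = 8258.8
[solution 1]/[solution 3] = (factor to solution 3)/(factor to solution 1) = 8258.8/9 = 918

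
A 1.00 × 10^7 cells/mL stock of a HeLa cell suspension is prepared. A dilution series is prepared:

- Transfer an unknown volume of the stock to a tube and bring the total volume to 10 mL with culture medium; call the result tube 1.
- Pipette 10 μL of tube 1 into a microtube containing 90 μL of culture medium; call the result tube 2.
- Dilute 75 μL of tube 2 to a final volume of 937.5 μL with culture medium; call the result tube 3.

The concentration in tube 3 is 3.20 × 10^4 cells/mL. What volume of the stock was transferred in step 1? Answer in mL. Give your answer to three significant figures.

4.00 mL

Step 1: v brought to 10 mL → factor = 10 mL/v
Step 2: 10 μL + 90 μL = 100 μL total → factor 100/10 = 10
Step 3: 75 μL brought to 937.5 μL → factor 937.5/75 = 12.5
Product of known-step factors = 125
Overall factor = 1.00 × 10^7 cells/mL / (3.20 × 10^4 cells/mL) = 312.5
Step-1 factor = 312.5 / 125 = 2.5
v = 10 mL / 2.5 = 4.00 mL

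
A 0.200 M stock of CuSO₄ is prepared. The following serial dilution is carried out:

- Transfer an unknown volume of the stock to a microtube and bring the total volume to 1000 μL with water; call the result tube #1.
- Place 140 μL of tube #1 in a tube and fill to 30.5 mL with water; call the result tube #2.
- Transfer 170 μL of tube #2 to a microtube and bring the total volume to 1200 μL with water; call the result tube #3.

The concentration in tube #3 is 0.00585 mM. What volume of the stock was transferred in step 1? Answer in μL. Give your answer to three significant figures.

Step 1: v brought to 1000 μL → factor = 1000 μL/v
Step 2: 140 μL brought to 30.5 mL → factor 30500/140 = 217.86
Step 3: 170 μL brought to 1200 μL → factor 1200/170 = 7.0588
Product of known-step factors = 1537.8
Overall factor = 0.200 M / (0.00585 mM) = 34188
Step-1 factor = 34188 / 1537.8 = 22.232
v = 1000 μL / 22.232 = 45.0 μL

45.0 μL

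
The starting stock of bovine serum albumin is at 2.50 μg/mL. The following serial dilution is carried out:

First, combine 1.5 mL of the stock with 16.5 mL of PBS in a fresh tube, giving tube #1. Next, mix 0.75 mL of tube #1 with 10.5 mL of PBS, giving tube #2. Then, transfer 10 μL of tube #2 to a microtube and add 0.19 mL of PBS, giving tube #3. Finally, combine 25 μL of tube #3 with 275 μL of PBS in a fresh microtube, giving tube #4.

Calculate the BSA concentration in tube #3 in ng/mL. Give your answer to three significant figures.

Step 1: 1.5 mL + 16.5 mL = 18 mL total → factor 18/1.5 = 12
Step 2: 0.75 mL + 10.5 mL = 11.25 mL total → factor 11.25/0.75 = 15
Step 3: 10 μL + 0.19 mL = 200 μL total → factor 200/10 = 20
Dilution factor through tube #3 = 12 × 15 × 20 = 3600
[tube #3] = 2.50 μg/mL / 3600 = 0.0006944 μg/mL = 0.694 ng/mL

0.694 ng/mL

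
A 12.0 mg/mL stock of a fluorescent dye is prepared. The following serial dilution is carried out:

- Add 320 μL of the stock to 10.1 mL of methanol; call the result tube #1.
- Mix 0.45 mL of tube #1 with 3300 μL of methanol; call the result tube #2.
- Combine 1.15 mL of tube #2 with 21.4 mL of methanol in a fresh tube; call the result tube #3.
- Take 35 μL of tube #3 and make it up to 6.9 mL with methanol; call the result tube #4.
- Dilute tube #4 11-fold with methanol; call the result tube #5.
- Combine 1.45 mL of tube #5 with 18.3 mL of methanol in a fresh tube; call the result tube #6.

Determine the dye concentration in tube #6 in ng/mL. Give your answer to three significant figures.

Step 1: 320 μL + 10.1 mL = 10420 μL total → factor 10420/320 = 32.562
Step 2: 0.45 mL + 3300 μL = 3.75 mL total → factor 3.75/0.45 = 8.3333
Step 3: 1.15 mL + 21.4 mL = 22.55 mL total → factor 22.55/1.15 = 19.609
Step 4: 35 μL brought to 6.9 mL → factor 6900/35 = 197.14
Step 5: 11-fold → factor 11
Step 6: 1.45 mL + 18.3 mL = 19.75 mL total → factor 19.75/1.45 = 13.621
Overall dilution factor = 32.562 × 8.3333 × 19.609 × 197.14 × 11 × 13.621 = 1.5717 × 10^8
Final = 12.0 mg/mL / 1.5717 × 10^8 = 7.635 × 10^-8 mg/mL = 0.0764 ng/mL

0.0764 ng/mL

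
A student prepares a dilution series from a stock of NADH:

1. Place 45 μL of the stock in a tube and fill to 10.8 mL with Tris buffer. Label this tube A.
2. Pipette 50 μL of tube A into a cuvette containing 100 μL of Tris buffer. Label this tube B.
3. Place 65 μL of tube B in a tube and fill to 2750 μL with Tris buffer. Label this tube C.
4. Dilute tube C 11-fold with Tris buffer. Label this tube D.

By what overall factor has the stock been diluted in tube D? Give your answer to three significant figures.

Step 1: 45 μL brought to 10.8 mL → factor 10800/45 = 240
Step 2: 50 μL + 100 μL = 150 μL total → factor 150/50 = 3
Step 3: 65 μL brought to 2750 μL → factor 2750/65 = 42.308
Step 4: 11-fold → factor 11
Overall dilution factor = 240 × 3 × 42.308 × 11 = 3.3508 × 10^5

3.35 × 10^5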